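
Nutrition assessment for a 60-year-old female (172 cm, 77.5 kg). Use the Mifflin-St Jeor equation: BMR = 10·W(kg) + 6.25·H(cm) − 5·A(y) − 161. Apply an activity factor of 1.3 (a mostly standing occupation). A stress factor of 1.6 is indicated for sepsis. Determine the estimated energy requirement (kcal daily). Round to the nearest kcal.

2889 kcal daily

Mifflin-St Jeor (female): BMR = 10(77.5) + 6.25(172) − 5(60) − 161 = 775 + 1075 − 300 − 161 = 1389 kcal/day.
TEE = BMR × activity factor = 1389 × 1.3 = 1805.7 kcal/day.
Apply stress factor: 1805.7 × 1.6 = 2889.12 kcal/day.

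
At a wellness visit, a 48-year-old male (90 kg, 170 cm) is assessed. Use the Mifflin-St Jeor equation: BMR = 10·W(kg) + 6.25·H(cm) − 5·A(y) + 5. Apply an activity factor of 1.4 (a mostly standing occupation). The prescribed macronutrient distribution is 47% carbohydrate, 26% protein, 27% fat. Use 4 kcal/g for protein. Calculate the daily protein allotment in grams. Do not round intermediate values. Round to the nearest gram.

157 g/day

Mifflin-St Jeor (male): BMR = 10(90) + 6.25(170) − 5(48) + 5 = 900 + 1062.5 − 240 + 5 = 1727.5 kcal/day.
TEE = 1727.5 × 1.4 = 2418.5 kcal/day.
Protein energy = 26% × 2418.5 = 628.81 kcal.
Protein = 628.81 ÷ 4 kcal/g = 157.2025 g.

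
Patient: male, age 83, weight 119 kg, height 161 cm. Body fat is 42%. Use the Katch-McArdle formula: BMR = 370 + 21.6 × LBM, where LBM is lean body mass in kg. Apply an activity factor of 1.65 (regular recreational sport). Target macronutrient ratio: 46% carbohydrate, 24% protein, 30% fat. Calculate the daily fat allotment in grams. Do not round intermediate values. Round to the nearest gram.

102 g/day

LBM = 119 × (1 − 0.42) = 69.02 kg. Katch-McArdle: BMR = 370 + 21.6 × 69.02 = 1860.832 kcal/day.
TEE = 1860.832 × 1.65 = 3070.3728 kcal/day.
Fat energy = 30% × 3070.3728 = 921.1118 kcal.
Fat = 921.1118 ÷ 9 kcal/g = 102.3458 g.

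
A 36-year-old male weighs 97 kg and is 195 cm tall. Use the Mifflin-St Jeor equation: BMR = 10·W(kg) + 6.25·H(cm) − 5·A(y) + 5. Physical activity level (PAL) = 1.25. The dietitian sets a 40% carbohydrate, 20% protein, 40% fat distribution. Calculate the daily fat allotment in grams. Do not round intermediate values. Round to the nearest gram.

Mifflin-St Jeor (male): BMR = 10(97) + 6.25(195) − 5(36) + 5 = 970 + 1218.75 − 180 + 5 = 2013.75 kcal/day.
TEE = 2013.75 × 1.25 = 2517.1875 kcal/day.
Fat energy = 40% × 2517.1875 = 1006.875 kcal.
Fat = 1006.875 ÷ 9 kcal/g = 111.875 g.

112 g/day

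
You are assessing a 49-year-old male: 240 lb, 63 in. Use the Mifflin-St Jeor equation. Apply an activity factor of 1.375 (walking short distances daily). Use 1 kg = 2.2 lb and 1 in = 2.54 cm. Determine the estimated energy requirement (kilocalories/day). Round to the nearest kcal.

Convert to metric: weight = 240 ÷ 2.2 = 109.0909 kg; height = 63 × 2.54 = 160.02 cm.
Mifflin-St Jeor (male): BMR = 10(109.0909) + 6.25(160.02) − 5(49) + 5 = 1090.9091 + 1000.125 − 245 + 5 = 1851.0341 kcal/day.
TEE = BMR × activity factor = 1851.0341 × 1.375 = 2545.1719 kcal/day.

2545 kilocalories/day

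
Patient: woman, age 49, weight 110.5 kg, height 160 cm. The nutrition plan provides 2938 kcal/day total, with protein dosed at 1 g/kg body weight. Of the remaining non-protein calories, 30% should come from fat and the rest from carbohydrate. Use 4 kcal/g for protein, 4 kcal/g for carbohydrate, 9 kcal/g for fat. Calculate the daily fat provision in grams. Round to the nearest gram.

Protein = 1 × 110.5 = 110.5 g → 110.5 × 4 = 442 kcal.
Non-protein calories = 2938 − 442 = 2496 kcal.
Fat: 30% × 2496 = 748.8 kcal; carbohydrate: 1747.2 kcal.
Fat: 748.8 kcal ÷ 9 kcal/g = 83.2 g.

83 g/day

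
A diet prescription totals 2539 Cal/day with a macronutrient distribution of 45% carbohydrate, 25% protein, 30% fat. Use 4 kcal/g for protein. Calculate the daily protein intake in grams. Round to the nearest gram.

159 g/day

Protein energy = 25% × 2539 = 634.75 kcal.
At 4 kcal/g: 634.75 ÷ 4 = 158.6875 g.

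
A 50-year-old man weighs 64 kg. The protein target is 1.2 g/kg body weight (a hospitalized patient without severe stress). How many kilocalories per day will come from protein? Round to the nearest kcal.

Protein = 1.2 g/kg × 64 kg = 76.8 g/day.
Protein energy = 76.8 g × 4 kcal/g = 307.2 kcal/day.

307 kcal/day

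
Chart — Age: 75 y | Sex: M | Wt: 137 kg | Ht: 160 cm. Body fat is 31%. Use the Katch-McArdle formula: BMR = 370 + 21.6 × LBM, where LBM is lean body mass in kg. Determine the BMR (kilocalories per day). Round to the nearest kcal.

LBM = 137 × (1 − 0.31) = 94.53 kg. Katch-McArdle: BMR = 370 + 21.6 × 94.53 = 2411.848 kcal/day.

2412 kilocalories per day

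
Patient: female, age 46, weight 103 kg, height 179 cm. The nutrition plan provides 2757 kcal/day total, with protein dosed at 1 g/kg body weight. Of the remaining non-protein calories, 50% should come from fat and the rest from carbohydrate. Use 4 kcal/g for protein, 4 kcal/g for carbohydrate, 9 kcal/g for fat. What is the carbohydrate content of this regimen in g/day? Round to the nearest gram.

Protein = 1 × 103 = 103 g → 103 × 4 = 412 kcal.
Non-protein calories = 2757 − 412 = 2345 kcal.
Fat: 50% × 2345 = 1172.5 kcal; carbohydrate: 1172.5 kcal.
Carbohydrate: 1172.5 kcal ÷ 4 kcal/g = 293.125 g.

293 g/day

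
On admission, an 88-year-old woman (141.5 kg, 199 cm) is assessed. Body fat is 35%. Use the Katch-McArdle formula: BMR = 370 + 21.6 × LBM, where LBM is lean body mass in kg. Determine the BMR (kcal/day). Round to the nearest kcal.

2357 kcal/day

LBM = 141.5 × (1 − 0.35) = 91.975 kg. Katch-McArdle: BMR = 370 + 21.6 × 91.975 = 2356.66 kcal/day.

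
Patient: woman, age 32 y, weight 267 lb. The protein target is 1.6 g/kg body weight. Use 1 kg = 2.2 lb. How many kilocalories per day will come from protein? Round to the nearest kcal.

Weight in kg = 267 ÷ 2.2 = 121.3636 kg.
Protein = 1.6 g/kg × 121.3636 kg = 194.1818 g/day.
Protein energy = 194.1818 g × 4 kcal/g = 776.7273 kcal/day.

777 kcal/day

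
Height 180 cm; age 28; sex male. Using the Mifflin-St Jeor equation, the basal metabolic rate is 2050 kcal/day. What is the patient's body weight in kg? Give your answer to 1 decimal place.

106.0 kg

2050 = 10·W + 6.25(180) − 5(28) + 5
10·W = 2050 − 990 = 1060, so W = 106 kg.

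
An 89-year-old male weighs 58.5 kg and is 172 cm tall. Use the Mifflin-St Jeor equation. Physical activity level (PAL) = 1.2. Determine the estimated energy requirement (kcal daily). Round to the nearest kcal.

1464 kcal daily

Mifflin-St Jeor (male): BMR = 10(58.5) + 6.25(172) − 5(89) + 5 = 585 + 1075 − 445 + 5 = 1220 kcal/day.
TEE = BMR × activity factor = 1220 × 1.2 = 1464 kcal/day.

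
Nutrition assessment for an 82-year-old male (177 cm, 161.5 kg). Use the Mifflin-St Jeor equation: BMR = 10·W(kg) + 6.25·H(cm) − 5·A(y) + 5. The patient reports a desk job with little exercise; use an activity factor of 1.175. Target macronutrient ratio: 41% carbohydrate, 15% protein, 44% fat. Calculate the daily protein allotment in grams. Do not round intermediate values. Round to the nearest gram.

102 g/day

Mifflin-St Jeor (male): BMR = 10(161.5) + 6.25(177) − 5(82) + 5 = 1615 + 1106.25 − 410 + 5 = 2316.25 kcal/day.
TEE = 2316.25 × 1.175 = 2721.5938 kcal/day.
Protein energy = 15% × 2721.5938 = 408.2391 kcal.
Protein = 408.2391 ÷ 4 kcal/g = 102.0598 g.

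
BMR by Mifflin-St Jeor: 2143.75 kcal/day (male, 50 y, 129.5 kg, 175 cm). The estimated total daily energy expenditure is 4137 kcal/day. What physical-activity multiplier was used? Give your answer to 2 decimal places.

1.93

Activity factor = TEE ÷ BMR = 4137 ÷ 2143.75 = 1.93.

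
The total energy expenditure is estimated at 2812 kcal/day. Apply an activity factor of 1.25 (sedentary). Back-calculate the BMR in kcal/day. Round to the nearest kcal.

BMR = TEE ÷ activity factor = 2812 ÷ 1.25 = 2249.6 kcal/day.

2250 kcal/day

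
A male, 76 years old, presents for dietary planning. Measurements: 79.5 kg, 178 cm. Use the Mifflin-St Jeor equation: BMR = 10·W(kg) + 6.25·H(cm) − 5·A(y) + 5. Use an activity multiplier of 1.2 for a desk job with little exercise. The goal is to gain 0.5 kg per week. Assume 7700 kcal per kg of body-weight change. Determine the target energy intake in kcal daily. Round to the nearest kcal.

2389 kcal daily

Mifflin-St Jeor (male): BMR = 10(79.5) + 6.25(178) − 5(76) + 5 = 795 + 1112.5 − 380 + 5 = 1532.5 kcal/day.
TEE = 1532.5 × 1.2 = 1839 kcal/day.
Required daily surplus = 0.5 × 7700 ÷ 7 = 550 kcal/day.
Target intake = 1839 + 550 = 2389 kcal/day.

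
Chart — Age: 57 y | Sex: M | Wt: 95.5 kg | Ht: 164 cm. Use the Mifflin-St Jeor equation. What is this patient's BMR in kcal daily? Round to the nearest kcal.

Mifflin-St Jeor (male): BMR = 10(95.5) + 6.25(164) − 5(57) + 5 = 955 + 1025 − 285 + 5 = 1700 kcal/day.

1700 kcal daily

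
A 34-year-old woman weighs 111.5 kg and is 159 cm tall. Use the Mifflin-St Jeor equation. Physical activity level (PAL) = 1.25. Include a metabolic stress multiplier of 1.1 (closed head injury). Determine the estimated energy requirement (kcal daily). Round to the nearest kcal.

2444 kcal daily

Mifflin-St Jeor (female): BMR = 10(111.5) + 6.25(159) − 5(34) − 161 = 1115 + 993.75 − 170 − 161 = 1777.75 kcal/day.
TEE = BMR × activity factor = 1777.75 × 1.25 = 2222.1875 kcal/day.
Apply stress factor: 2222.1875 × 1.1 = 2444.4063 kcal/day.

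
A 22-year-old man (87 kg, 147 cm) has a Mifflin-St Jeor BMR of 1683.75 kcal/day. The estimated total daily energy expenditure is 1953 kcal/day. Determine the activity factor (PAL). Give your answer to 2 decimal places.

Activity factor = TEE ÷ BMR = 1953 ÷ 1683.75 = 1.16.

1.16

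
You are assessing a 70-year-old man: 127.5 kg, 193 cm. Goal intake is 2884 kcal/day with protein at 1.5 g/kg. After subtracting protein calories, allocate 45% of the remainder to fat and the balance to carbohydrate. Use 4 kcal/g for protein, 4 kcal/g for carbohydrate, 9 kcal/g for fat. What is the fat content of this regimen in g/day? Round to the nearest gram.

Protein = 1.5 × 127.5 = 191.25 g → 191.25 × 4 = 765 kcal.
Non-protein calories = 2884 − 765 = 2119 kcal.
Fat: 45% × 2119 = 953.55 kcal; carbohydrate: 1165.45 kcal.
Fat: 953.55 kcal ÷ 9 kcal/g = 105.95 g.

106 g/day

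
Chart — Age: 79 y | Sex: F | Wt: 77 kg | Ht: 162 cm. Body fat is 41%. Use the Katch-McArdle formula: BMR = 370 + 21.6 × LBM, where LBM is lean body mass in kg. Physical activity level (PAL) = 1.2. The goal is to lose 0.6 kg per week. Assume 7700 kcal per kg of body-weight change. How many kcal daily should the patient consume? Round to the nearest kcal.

962 kcal daily

LBM = 77 × (1 − 0.41) = 45.43 kg. Katch-McArdle: BMR = 370 + 21.6 × 45.43 = 1351.288 kcal/day.
TEE = 1351.288 × 1.2 = 1621.5456 kcal/day.
Required daily deficit = 0.6 × 7700 ÷ 7 = 660 kcal/day.
Target intake = 1621.5456 − 660 = 961.5456 kcal/day.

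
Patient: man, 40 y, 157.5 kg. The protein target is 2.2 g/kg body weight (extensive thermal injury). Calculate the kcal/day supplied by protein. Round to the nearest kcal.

Protein = 2.2 g/kg × 157.5 kg = 346.5 g/day.
Protein energy = 346.5 g × 4 kcal/g = 1386 kcal/day.

1386 kcal/day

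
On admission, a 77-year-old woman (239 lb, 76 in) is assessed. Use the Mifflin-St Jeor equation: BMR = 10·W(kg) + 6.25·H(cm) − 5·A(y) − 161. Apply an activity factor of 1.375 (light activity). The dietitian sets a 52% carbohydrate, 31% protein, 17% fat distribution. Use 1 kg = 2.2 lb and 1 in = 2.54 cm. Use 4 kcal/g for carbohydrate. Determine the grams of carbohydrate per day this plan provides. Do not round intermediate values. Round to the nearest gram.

Convert to metric: weight = 239 ÷ 2.2 = 108.6364 kg; height = 76 × 2.54 = 193.04 cm.
Mifflin-St Jeor (female): BMR = 10(108.6364) + 6.25(193.04) − 5(77) − 161 = 1086.3636 + 1206.5 − 385 − 161 = 1746.8636 kcal/day.
TEE = 1746.8636 × 1.375 = 2401.9375 kcal/day.
Carbohydrate energy = 52% × 2401.9375 = 1249.0075 kcal.
Carbohydrate = 1249.0075 ÷ 4 kcal/g = 312.2519 g.

312 g/day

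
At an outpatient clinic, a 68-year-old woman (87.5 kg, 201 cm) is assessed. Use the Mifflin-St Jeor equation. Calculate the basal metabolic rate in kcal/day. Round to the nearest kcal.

Mifflin-St Jeor (female): BMR = 10(87.5) + 6.25(201) − 5(68) − 161 = 875 + 1256.25 − 340 − 161 = 1630.25 kcal/day.

1630 kcal/day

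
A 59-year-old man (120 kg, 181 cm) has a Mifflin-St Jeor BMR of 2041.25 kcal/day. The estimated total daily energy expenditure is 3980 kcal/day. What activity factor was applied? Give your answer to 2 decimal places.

Activity factor = TEE ÷ BMR = 3980 ÷ 2041.25 = 1.95.

1.95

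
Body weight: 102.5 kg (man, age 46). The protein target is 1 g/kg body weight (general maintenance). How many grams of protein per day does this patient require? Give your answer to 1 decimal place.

102.5 g/day

Protein = 1 g/kg × 102.5 kg = 102.5 g/day.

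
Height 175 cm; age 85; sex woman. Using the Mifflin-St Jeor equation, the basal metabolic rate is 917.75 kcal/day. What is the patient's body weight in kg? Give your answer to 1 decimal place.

917.75 = 10·W + 6.25(175) − 5(85) − 161
10·W = 917.75 − 507.75 = 410, so W = 41 kg.

41.0 kg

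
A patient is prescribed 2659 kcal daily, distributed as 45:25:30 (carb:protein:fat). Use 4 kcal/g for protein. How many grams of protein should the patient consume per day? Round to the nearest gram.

166 g/day

Protein energy = 25% × 2659 = 664.75 kcal.
At 4 kcal/g: 664.75 ÷ 4 = 166.1875 g.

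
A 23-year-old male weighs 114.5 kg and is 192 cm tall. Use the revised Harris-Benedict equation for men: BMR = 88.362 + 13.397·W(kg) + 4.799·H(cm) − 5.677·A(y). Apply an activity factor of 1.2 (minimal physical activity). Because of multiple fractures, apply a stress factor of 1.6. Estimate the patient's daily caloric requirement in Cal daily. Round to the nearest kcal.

Harris-Benedict: BMR = 88.362 + 13.397(114.5) + 4.799(192) − 5.677(23) = 2413.1555 kcal/day.
TEE = BMR × activity factor = 2413.1555 × 1.2 = 2895.7866 kcal/day.
Apply stress factor: 2895.7866 × 1.6 = 4633.2586 kcal/day.

4633 Cal daily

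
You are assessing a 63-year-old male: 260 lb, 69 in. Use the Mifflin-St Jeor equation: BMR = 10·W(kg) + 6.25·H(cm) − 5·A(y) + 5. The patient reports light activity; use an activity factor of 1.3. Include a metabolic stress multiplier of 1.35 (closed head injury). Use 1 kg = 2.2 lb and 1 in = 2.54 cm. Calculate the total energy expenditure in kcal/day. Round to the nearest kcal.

Convert to metric: weight = 260 ÷ 2.2 = 118.1818 kg; height = 69 × 2.54 = 175.26 cm.
Mifflin-St Jeor (male): BMR = 10(118.1818) + 6.25(175.26) − 5(63) + 5 = 1181.8182 + 1095.375 − 315 + 5 = 1967.1932 kcal/day.
TEE = BMR × activity factor = 1967.1932 × 1.3 = 2557.3511 kcal/day.
Apply stress factor: 2557.3511 × 1.35 = 3452.424 kcal/day.

3452 kcal/day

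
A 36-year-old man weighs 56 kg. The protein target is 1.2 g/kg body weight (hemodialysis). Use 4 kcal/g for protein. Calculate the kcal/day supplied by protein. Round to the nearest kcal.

269 kcal/day

Protein = 1.2 g/kg × 56 kg = 67.2 g/day.
Protein energy = 67.2 g × 4 kcal/g = 268.8 kcal/day.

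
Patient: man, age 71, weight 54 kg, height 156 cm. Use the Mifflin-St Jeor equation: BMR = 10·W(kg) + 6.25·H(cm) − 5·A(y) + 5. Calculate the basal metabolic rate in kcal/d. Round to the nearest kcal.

1165 kcal/d

Mifflin-St Jeor (male): BMR = 10(54) + 6.25(156) − 5(71) + 5 = 540 + 975 − 355 + 5 = 1165 kcal/day.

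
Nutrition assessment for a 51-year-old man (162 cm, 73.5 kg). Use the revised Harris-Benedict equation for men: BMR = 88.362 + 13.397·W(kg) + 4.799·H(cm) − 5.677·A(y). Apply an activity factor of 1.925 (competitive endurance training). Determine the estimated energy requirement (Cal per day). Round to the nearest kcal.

Harris-Benedict: BMR = 88.362 + 13.397(73.5) + 4.799(162) − 5.677(51) = 1560.9525 kcal/day.
TEE = BMR × activity factor = 1560.9525 × 1.925 = 3004.8336 kcal/day.

3005 Cal per day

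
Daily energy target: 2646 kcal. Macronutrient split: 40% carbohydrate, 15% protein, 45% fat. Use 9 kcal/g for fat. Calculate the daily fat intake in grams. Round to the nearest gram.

132 g/day

Fat energy = 45% × 2646 = 1190.7 kcal.
At 9 kcal/g: 1190.7 ÷ 9 = 132.3 g.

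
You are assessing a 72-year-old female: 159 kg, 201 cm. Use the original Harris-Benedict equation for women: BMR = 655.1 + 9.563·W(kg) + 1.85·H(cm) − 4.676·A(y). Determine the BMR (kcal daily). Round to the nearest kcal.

Harris-Benedict: BMR = 655.1 + 9.563(159) + 1.85(201) − 4.676(72) = 2210.795 kcal/day.

2211 kcal daily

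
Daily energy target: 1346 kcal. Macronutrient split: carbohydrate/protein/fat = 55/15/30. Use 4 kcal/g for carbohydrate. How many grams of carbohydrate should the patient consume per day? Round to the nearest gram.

185 g/day

Carbohydrate energy = 55% × 1346 = 740.3 kcal.
At 4 kcal/g: 740.3 ÷ 4 = 185.075 g.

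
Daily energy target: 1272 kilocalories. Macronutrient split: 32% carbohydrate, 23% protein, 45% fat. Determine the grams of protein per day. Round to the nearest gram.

73 g/day

Protein energy = 23% × 1272 = 292.56 kcal.
At 4 kcal/g: 292.56 ÷ 4 = 73.14 g.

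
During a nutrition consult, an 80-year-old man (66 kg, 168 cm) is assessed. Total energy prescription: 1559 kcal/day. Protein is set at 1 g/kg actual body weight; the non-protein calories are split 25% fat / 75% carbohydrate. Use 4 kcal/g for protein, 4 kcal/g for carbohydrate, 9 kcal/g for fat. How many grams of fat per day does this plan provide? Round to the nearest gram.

36 g/day

Protein = 1 × 66 = 66 g → 66 × 4 = 264 kcal.
Non-protein calories = 1559 − 264 = 1295 kcal.
Fat: 25% × 1295 = 323.75 kcal; carbohydrate: 971.25 kcal.
Fat: 323.75 kcal ÷ 9 kcal/g = 35.9722 g.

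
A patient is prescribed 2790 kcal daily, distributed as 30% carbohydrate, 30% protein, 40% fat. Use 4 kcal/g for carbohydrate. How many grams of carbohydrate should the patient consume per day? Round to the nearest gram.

209 g/day

Carbohydrate energy = 30% × 2790 = 837 kcal.
At 4 kcal/g: 837 ÷ 4 = 209.25 g.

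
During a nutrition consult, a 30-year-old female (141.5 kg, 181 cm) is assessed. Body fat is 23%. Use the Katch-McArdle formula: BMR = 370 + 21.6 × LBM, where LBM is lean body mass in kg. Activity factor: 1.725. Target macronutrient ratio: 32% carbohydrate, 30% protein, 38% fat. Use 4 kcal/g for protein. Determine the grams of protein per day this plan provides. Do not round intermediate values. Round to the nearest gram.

352 g/day

LBM = 141.5 × (1 − 0.23) = 108.955 kg. Katch-McArdle: BMR = 370 + 21.6 × 108.955 = 2723.428 kcal/day.
TEE = 2723.428 × 1.725 = 4697.9133 kcal/day.
Protein energy = 30% × 4697.9133 = 1409.374 kcal.
Protein = 1409.374 ÷ 4 kcal/g = 352.3435 g.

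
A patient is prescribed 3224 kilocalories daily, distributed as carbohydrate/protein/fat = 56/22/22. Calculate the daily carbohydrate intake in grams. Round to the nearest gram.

Carbohydrate energy = 56% × 3224 = 1805.44 kcal.
At 4 kcal/g: 1805.44 ÷ 4 = 451.36 g.

451 g/day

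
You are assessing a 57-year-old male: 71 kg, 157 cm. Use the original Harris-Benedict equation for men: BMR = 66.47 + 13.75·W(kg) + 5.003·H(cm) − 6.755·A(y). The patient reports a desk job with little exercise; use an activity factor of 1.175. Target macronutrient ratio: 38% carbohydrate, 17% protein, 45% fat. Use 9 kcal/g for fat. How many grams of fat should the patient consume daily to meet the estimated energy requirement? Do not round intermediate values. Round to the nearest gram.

85 g/day

Harris-Benedict: BMR = 66.47 + 13.75(71) + 5.003(157) − 6.755(57) = 1443.156 kcal/day.
TEE = 1443.156 × 1.175 = 1695.7083 kcal/day.
Fat energy = 45% × 1695.7083 = 763.0687 kcal.
Fat = 763.0687 ÷ 9 kcal/g = 84.7854 g.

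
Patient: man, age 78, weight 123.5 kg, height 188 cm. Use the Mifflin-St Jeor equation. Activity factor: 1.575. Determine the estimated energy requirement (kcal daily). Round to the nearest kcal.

Mifflin-St Jeor (male): BMR = 10(123.5) + 6.25(188) − 5(78) + 5 = 1235 + 1175 − 390 + 5 = 2025 kcal/day.
TEE = BMR × activity factor = 2025 × 1.575 = 3189.375 kcal/day.

3189 kcal daily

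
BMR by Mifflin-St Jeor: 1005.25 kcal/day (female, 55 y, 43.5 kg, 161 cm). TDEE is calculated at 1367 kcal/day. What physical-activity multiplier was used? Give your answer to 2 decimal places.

1.36

Activity factor = TEE ÷ BMR = 1367 ÷ 1005.25 = 1.36.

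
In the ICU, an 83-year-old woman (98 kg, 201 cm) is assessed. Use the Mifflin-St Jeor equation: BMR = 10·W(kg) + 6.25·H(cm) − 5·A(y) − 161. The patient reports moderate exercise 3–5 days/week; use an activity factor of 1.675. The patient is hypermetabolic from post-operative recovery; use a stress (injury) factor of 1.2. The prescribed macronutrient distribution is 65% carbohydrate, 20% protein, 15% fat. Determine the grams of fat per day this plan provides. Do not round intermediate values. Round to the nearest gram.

Mifflin-St Jeor (female): BMR = 10(98) + 6.25(201) − 5(83) − 161 = 980 + 1256.25 − 415 − 161 = 1660.25 kcal/day.
TEE = 1660.25 × 1.675 = 2780.9188 kcal/day.
With stress factor 1.2: 2780.9188 × 1.2 = 3337.1025 kcal/day.
Fat energy = 15% × 3337.1025 = 500.5654 kcal.
Fat = 500.5654 ÷ 9 kcal/g = 55.6184 g.

56 g/day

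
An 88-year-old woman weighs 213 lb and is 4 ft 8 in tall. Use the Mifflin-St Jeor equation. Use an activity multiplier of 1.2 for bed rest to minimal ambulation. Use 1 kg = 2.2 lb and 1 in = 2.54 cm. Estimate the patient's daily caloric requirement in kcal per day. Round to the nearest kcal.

Convert to metric: weight = 213 ÷ 2.2 = 96.8182 kg; height = (4×12 + 8) × 2.54 = 56 × 2.54 = 142.24 cm.
Mifflin-St Jeor (female): BMR = 10(96.8182) + 6.25(142.24) − 5(88) − 161 = 968.1818 + 889 − 440 − 161 = 1256.1818 kcal/day.
TEE = BMR × activity factor = 1256.1818 × 1.2 = 1507.4182 kcal/day.

1507 kcal per day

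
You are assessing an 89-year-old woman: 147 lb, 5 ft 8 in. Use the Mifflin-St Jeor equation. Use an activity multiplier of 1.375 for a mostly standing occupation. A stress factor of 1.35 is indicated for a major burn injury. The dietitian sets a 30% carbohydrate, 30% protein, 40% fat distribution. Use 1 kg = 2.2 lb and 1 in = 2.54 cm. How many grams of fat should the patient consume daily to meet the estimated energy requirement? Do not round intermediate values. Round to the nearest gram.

94 g/day

Convert to metric: weight = 147 ÷ 2.2 = 66.8182 kg; height = (5×12 + 8) × 2.54 = 68 × 2.54 = 172.72 cm.
Mifflin-St Jeor (female): BMR = 10(66.8182) + 6.25(172.72) − 5(89) − 161 = 668.1818 + 1079.5 − 445 − 161 = 1141.6818 kcal/day.
TEE = 1141.6818 × 1.375 = 1569.8125 kcal/day.
With stress factor 1.35: 1569.8125 × 1.35 = 2119.2469 kcal/day.
Fat energy = 40% × 2119.2469 = 847.6988 kcal.
Fat = 847.6988 ÷ 9 kcal/g = 94.1888 g.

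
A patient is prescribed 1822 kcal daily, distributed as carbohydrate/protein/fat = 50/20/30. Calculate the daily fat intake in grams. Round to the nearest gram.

61 g/day

Fat energy = 30% × 1822 = 546.6 kcal.
At 9 kcal/g: 546.6 ÷ 9 = 60.7333 g.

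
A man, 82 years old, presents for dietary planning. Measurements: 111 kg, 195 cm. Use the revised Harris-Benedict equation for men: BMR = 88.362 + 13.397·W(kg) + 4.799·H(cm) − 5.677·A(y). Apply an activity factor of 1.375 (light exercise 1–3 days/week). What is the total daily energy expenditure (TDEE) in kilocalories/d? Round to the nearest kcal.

2813 kilocalories/d

Harris-Benedict: BMR = 88.362 + 13.397(111) + 4.799(195) − 5.677(82) = 2045.72 kcal/day.
TEE = BMR × activity factor = 2045.72 × 1.375 = 2812.865 kcal/day.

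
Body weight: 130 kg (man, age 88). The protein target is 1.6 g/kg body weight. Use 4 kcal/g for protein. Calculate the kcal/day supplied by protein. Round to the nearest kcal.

832 kcal/day

Protein = 1.6 g/kg × 130 kg = 208 g/day.
Protein energy = 208 g × 4 kcal/g = 832 kcal/day.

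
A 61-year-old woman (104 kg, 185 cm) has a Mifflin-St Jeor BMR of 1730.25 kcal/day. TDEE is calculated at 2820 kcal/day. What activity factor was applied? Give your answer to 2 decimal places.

Activity factor = TEE ÷ BMR = 2820 ÷ 1730.25 = 1.63.

1.63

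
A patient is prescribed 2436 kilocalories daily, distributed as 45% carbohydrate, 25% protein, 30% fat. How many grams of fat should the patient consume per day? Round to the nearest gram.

Fat energy = 30% × 2436 = 730.8 kcal.
At 9 kcal/g: 730.8 ÷ 9 = 81.2 g.

81 g/day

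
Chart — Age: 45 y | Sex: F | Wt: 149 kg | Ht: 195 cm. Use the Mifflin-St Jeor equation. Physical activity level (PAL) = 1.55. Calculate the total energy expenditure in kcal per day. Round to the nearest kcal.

3600 kcal per day

Mifflin-St Jeor (female): BMR = 10(149) + 6.25(195) − 5(45) − 161 = 1490 + 1218.75 − 225 − 161 = 2322.75 kcal/day.
TEE = BMR × activity factor = 2322.75 × 1.55 = 3600.2625 kcal/day.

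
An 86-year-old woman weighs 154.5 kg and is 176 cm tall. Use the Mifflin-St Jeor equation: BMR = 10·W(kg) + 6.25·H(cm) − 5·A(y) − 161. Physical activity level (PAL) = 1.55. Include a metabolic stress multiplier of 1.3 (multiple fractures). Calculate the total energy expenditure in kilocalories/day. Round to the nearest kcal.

Mifflin-St Jeor (female): BMR = 10(154.5) + 6.25(176) − 5(86) − 161 = 1545 + 1100 − 430 − 161 = 2054 kcal/day.
TEE = BMR × activity factor = 2054 × 1.55 = 3183.7 kcal/day.
Apply stress factor: 3183.7 × 1.3 = 4138.81 kcal/day.

4139 kilocalories/day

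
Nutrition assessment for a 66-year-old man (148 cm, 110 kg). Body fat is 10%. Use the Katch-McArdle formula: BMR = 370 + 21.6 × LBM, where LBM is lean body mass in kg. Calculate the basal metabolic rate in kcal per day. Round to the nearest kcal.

LBM = 110 × (1 − 0.1) = 99 kg. Katch-McArdle: BMR = 370 + 21.6 × 99 = 2508.4 kcal/day.

2508 kcal per day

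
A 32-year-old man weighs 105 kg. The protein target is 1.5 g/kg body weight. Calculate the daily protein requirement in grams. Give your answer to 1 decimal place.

Protein = 1.5 g/kg × 105 kg = 157.5 g/day.

157.5 g/day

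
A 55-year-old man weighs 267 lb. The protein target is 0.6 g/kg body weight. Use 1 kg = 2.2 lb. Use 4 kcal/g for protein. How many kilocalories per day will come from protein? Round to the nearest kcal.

291 kcal/day

Weight in kg = 267 ÷ 2.2 = 121.3636 kg.
Protein = 0.6 g/kg × 121.3636 kg = 72.8182 g/day.
Protein energy = 72.8182 g × 4 kcal/g = 291.2727 kcal/day.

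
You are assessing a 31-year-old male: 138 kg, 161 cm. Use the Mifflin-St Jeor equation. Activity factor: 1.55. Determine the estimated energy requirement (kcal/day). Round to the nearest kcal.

Mifflin-St Jeor (male): BMR = 10(138) + 6.25(161) − 5(31) + 5 = 1380 + 1006.25 − 155 + 5 = 2236.25 kcal/day.
TEE = BMR × activity factor = 2236.25 × 1.55 = 3466.1875 kcal/day.

3466 kcal/day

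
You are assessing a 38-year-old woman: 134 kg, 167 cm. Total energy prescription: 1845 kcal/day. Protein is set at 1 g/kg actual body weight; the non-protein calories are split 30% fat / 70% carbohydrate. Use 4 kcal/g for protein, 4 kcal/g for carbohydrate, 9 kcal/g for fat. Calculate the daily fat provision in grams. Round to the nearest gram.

Protein = 1 × 134 = 134 g → 134 × 4 = 536 kcal.
Non-protein calories = 1845 − 536 = 1309 kcal.
Fat: 30% × 1309 = 392.7 kcal; carbohydrate: 916.3 kcal.
Fat: 392.7 kcal ÷ 9 kcal/g = 43.6333 g.

44 g/day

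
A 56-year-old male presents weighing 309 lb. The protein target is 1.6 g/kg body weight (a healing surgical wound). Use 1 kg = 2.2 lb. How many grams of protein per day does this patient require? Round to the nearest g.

225 g/day

Weight in kg = 309 ÷ 2.2 = 140.4545 kg.
Protein = 1.6 g/kg × 140.4545 kg = 224.7273 g/day.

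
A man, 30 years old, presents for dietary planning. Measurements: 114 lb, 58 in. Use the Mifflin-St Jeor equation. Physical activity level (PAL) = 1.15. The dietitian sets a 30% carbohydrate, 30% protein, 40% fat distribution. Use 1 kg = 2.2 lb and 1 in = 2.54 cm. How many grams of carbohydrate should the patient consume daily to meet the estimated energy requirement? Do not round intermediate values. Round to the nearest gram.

Convert to metric: weight = 114 ÷ 2.2 = 51.8182 kg; height = 58 × 2.54 = 147.32 cm.
Mifflin-St Jeor (male): BMR = 10(51.8182) + 6.25(147.32) − 5(30) + 5 = 518.1818 + 920.75 − 150 + 5 = 1293.9318 kcal/day.
TEE = 1293.9318 × 1.15 = 1488.0216 kcal/day.
Carbohydrate energy = 30% × 1488.0216 = 446.4065 kcal.
Carbohydrate = 446.4065 ÷ 4 kcal/g = 111.6016 g.

112 g/day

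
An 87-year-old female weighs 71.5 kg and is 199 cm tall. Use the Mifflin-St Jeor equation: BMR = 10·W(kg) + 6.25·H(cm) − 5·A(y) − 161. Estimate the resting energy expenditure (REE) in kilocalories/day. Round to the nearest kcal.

1363 kilocalories/day

Mifflin-St Jeor (female): BMR = 10(71.5) + 6.25(199) − 5(87) − 161 = 715 + 1243.75 − 435 − 161 = 1362.75 kcal/day.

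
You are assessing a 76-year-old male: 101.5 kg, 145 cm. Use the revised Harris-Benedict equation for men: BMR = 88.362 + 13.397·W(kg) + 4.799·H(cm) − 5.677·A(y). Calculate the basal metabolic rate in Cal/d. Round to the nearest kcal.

Harris-Benedict: BMR = 88.362 + 13.397(101.5) + 4.799(145) − 5.677(76) = 1712.5605 kcal/day.

1713 Cal/d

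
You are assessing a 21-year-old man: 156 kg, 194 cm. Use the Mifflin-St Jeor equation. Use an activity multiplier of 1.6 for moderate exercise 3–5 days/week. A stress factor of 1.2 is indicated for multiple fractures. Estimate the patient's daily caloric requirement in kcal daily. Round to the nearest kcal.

5131 kcal daily

Mifflin-St Jeor (male): BMR = 10(156) + 6.25(194) − 5(21) + 5 = 1560 + 1212.5 − 105 + 5 = 2672.5 kcal/day.
TEE = BMR × activity factor = 2672.5 × 1.6 = 4276 kcal/day.
Apply stress factor: 4276 × 1.2 = 5131.2 kcal/day.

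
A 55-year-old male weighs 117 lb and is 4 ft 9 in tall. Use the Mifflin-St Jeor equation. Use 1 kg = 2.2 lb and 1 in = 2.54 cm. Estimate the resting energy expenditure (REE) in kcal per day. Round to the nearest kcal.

Convert to metric: weight = 117 ÷ 2.2 = 53.1818 kg; height = (4×12 + 9) × 2.54 = 57 × 2.54 = 144.78 cm.
Mifflin-St Jeor (male): BMR = 10(53.1818) + 6.25(144.78) − 5(55) + 5 = 531.8182 + 904.875 − 275 + 5 = 1166.6932 kcal/day.

1167 kcal per day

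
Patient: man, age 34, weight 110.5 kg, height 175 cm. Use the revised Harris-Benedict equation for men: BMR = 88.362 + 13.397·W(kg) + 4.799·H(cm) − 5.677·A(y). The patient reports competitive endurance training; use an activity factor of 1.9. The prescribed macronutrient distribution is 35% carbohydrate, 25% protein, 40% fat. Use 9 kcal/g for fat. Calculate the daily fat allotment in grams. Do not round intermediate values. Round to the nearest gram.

187 g/day

Harris-Benedict: BMR = 88.362 + 13.397(110.5) + 4.799(175) − 5.677(34) = 2215.5375 kcal/day.
TEE = 2215.5375 × 1.9 = 4209.5213 kcal/day.
Fat energy = 40% × 4209.5213 = 1683.8085 kcal.
Fat = 1683.8085 ÷ 9 kcal/g = 187.0898 g.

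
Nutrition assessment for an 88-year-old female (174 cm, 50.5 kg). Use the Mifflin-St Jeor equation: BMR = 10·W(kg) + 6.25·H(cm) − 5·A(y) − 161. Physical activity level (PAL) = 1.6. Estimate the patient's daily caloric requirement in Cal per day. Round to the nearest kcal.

Mifflin-St Jeor (female): BMR = 10(50.5) + 6.25(174) − 5(88) − 161 = 505 + 1087.5 − 440 − 161 = 991.5 kcal/day.
TEE = BMR × activity factor = 991.5 × 1.6 = 1586.4 kcal/day.

1586 Cal per day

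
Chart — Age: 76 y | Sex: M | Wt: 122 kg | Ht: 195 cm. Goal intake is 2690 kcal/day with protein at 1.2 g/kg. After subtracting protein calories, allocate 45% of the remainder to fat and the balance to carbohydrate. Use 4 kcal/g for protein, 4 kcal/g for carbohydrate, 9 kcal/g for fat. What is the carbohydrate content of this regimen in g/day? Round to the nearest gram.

Protein = 1.2 × 122 = 146.4 g → 146.4 × 4 = 585.6 kcal.
Non-protein calories = 2690 − 585.6 = 2104.4 kcal.
Fat: 45% × 2104.4 = 946.98 kcal; carbohydrate: 1157.42 kcal.
Carbohydrate: 1157.42 kcal ÷ 4 kcal/g = 289.355 g.

289 g/day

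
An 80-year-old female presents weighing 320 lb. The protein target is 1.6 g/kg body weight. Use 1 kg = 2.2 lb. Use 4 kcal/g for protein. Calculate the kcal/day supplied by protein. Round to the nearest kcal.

Weight in kg = 320 ÷ 2.2 = 145.4545 kg.
Protein = 1.6 g/kg × 145.4545 kg = 232.7273 g/day.
Protein energy = 232.7273 g × 4 kcal/g = 930.9091 kcal/day.

931 kcal/day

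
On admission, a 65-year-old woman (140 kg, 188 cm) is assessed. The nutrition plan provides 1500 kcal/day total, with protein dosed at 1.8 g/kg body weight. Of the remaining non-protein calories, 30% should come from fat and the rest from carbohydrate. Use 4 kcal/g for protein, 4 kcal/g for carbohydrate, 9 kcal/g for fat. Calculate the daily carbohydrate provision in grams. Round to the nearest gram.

86 g/day

Protein = 1.8 × 140 = 252 g → 252 × 4 = 1008 kcal.
Non-protein calories = 1500 − 1008 = 492 kcal.
Fat: 30% × 492 = 147.6 kcal; carbohydrate: 344.4 kcal.
Carbohydrate: 344.4 kcal ÷ 4 kcal/g = 86.1 g.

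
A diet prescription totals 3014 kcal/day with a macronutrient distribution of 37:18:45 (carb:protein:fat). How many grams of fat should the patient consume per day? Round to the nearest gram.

Fat energy = 45% × 3014 = 1356.3 kcal.
At 9 kcal/g: 1356.3 ÷ 9 = 150.7 g.

151 g/day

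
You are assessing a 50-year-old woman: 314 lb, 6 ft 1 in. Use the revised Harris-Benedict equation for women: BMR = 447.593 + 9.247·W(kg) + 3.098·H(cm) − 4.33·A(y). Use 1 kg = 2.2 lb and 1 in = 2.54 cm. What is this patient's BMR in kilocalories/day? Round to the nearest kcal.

Convert to metric: weight = 314 ÷ 2.2 = 142.7273 kg; height = (6×12 + 1) × 2.54 = 73 × 2.54 = 185.42 cm.
Harris-Benedict: BMR = 447.593 + 9.247(142.7273) + 3.098(185.42) − 4.33(50) = 2125.3233 kcal/day.

2125 kilocalories/day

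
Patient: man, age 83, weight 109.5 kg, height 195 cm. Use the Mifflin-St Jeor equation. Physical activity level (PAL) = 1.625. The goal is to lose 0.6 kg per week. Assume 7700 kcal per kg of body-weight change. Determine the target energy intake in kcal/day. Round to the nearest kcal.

Mifflin-St Jeor (male): BMR = 10(109.5) + 6.25(195) − 5(83) + 5 = 1095 + 1218.75 − 415 + 5 = 1903.75 kcal/day.
TEE = 1903.75 × 1.625 = 3093.5938 kcal/day.
Required daily deficit = 0.6 × 7700 ÷ 7 = 660 kcal/day.
Target intake = 3093.5938 − 660 = 2433.5938 kcal/day.

2434 kcal/day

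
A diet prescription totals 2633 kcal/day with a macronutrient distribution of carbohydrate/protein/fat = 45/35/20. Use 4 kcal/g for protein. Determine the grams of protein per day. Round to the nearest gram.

230 g/day

Protein energy = 35% × 2633 = 921.55 kcal.
At 4 kcal/g: 921.55 ÷ 4 = 230.3875 g.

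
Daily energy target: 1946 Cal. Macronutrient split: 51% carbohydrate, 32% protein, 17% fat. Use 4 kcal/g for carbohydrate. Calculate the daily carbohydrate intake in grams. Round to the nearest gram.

248 g/day

Carbohydrate energy = 51% × 1946 = 992.46 kcal.
At 4 kcal/g: 992.46 ÷ 4 = 248.115 g.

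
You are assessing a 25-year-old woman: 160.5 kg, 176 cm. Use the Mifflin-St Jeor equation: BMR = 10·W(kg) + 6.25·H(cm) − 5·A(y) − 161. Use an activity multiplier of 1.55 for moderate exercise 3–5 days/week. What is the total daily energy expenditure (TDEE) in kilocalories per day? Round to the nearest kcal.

3749 kilocalories per day

Mifflin-St Jeor (female): BMR = 10(160.5) + 6.25(176) − 5(25) − 161 = 1605 + 1100 − 125 − 161 = 2419 kcal/day.
TEE = BMR × activity factor = 2419 × 1.55 = 3749.45 kcal/day.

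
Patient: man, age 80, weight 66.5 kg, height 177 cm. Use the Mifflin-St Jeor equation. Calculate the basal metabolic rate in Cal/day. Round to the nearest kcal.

1376 Cal/day

Mifflin-St Jeor (male): BMR = 10(66.5) + 6.25(177) − 5(80) + 5 = 665 + 1106.25 − 400 + 5 = 1376.25 kcal/day.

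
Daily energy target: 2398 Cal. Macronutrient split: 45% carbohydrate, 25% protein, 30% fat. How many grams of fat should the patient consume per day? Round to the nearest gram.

80 g/day

Fat energy = 30% × 2398 = 719.4 kcal.
At 9 kcal/g: 719.4 ÷ 9 = 79.9333 g.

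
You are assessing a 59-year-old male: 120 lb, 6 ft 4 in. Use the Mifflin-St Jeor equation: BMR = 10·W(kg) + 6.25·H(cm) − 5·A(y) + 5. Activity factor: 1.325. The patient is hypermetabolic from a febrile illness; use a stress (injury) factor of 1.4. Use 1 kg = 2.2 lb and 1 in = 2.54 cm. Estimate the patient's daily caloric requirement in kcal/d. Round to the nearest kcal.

2712 kcal/d

Convert to metric: weight = 120 ÷ 2.2 = 54.5455 kg; height = (6×12 + 4) × 2.54 = 76 × 2.54 = 193.04 cm.
Mifflin-St Jeor (male): BMR = 10(54.5455) + 6.25(193.04) − 5(59) + 5 = 545.4545 + 1206.5 − 295 + 5 = 1461.9545 kcal/day.
TEE = BMR × activity factor = 1461.9545 × 1.325 = 1937.0898 kcal/day.
Apply stress factor: 1937.0898 × 1.4 = 2711.9257 kcal/day.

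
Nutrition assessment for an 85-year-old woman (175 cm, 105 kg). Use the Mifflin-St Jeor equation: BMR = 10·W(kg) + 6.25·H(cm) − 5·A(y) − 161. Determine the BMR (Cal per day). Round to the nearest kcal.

Mifflin-St Jeor (female): BMR = 10(105) + 6.25(175) − 5(85) − 161 = 1050 + 1093.75 − 425 − 161 = 1557.75 kcal/day.

1558 Cal per day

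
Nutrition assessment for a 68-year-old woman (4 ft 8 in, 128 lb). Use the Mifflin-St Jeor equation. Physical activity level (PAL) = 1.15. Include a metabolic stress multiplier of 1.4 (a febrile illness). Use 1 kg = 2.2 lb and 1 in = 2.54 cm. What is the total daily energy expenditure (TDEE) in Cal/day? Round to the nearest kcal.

Convert to metric: weight = 128 ÷ 2.2 = 58.1818 kg; height = (4×12 + 8) × 2.54 = 56 × 2.54 = 142.24 cm.
Mifflin-St Jeor (female): BMR = 10(58.1818) + 6.25(142.24) − 5(68) − 161 = 581.8182 + 889 − 340 − 161 = 969.8182 kcal/day.
TEE = BMR × activity factor = 969.8182 × 1.15 = 1115.2909 kcal/day.
Apply stress factor: 1115.2909 × 1.4 = 1561.4073 kcal/day.

1561 Cal/day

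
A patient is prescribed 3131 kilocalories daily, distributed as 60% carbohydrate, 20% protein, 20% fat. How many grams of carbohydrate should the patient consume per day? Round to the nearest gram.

Carbohydrate energy = 60% × 3131 = 1878.6 kcal.
At 4 kcal/g: 1878.6 ÷ 4 = 469.65 g.

470 g/day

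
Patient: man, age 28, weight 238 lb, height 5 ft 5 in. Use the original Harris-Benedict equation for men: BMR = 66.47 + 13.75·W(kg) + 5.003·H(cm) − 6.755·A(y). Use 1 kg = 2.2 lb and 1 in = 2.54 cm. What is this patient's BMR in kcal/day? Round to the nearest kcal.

2191 kcal/day

Convert to metric: weight = 238 ÷ 2.2 = 108.1818 kg; height = (5×12 + 5) × 2.54 = 65 × 2.54 = 165.1 cm.
Harris-Benedict: BMR = 66.47 + 13.75(108.1818) + 5.003(165.1) − 6.755(28) = 2190.8253 kcal/day.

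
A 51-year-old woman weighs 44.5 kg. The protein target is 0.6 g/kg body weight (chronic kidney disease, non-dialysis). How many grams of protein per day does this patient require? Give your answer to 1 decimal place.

Protein = 0.6 g/kg × 44.5 kg = 26.7 g/day.

26.7 g/day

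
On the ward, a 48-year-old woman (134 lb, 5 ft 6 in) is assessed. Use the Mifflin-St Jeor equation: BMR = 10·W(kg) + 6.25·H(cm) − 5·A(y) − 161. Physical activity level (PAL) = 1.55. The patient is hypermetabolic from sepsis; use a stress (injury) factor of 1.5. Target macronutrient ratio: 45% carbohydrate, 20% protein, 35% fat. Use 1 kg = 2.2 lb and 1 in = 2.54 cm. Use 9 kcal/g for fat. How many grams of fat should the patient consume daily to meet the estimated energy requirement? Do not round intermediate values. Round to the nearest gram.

Convert to metric: weight = 134 ÷ 2.2 = 60.9091 kg; height = (5×12 + 6) × 2.54 = 66 × 2.54 = 167.64 cm.
Mifflin-St Jeor (female): BMR = 10(60.9091) + 6.25(167.64) − 5(48) − 161 = 609.0909 + 1047.75 − 240 − 161 = 1255.8409 kcal/day.
TEE = 1255.8409 × 1.55 = 1946.5534 kcal/day.
With stress factor 1.5: 1946.5534 × 1.5 = 2919.8301 kcal/day.
Fat energy = 35% × 2919.8301 = 1021.9405 kcal.
Fat = 1021.9405 ÷ 9 kcal/g = 113.5489 g.

114 g/day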